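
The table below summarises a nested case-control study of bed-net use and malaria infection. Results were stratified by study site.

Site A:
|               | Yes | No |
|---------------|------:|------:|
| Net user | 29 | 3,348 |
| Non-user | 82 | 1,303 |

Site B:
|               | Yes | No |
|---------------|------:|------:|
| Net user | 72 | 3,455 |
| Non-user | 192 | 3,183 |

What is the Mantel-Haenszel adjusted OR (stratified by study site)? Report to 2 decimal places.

OR_MH = Σ(aᵢdᵢ/nᵢ) / Σ(bᵢcᵢ/nᵢ), where nᵢ is the stratum total.
Stratum 1 (Site A): n = 4762; a·d/n = 29·1303/4762 = 7.9351; b·c/n = 3348·82/4762 = 57.6514
Stratum 2 (Site B): n = 6902; a·d/n = 72·3183/6902 = 33.2043; b·c/n = 3455·192/6902 = 96.1113
OR_MH = (7.9351 + 33.2043) / (57.6514 + 96.1113) = 41.1394 / 153.7627 = 0.26755

0.27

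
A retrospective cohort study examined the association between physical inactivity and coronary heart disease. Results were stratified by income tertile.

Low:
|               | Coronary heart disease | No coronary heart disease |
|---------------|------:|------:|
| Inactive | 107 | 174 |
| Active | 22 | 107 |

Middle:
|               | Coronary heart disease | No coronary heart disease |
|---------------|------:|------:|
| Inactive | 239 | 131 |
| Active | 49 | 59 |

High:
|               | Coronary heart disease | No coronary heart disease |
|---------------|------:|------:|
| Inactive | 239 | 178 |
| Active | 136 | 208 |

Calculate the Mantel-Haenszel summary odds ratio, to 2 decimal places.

OR_MH = Σ(aᵢdᵢ/nᵢ) / Σ(bᵢcᵢ/nᵢ), where nᵢ is the stratum total.
Stratum 1 (Low): n = 410; a·d/n = 107·107/410 = 27.9244; b·c/n = 174·22/410 = 9.3366
Stratum 2 (Middle): n = 478; a·d/n = 239·59/478 = 29.5000; b·c/n = 131·49/478 = 13.4289
Stratum 3 (High): n = 761; a·d/n = 239·208/761 = 65.3246; b·c/n = 178·136/761 = 31.8108
OR_MH = (27.9244 + 29.5000 + 65.3246) / (9.3366 + 13.4289 + 31.8108) = 122.7490 / 54.5762 = 2.24913

2.25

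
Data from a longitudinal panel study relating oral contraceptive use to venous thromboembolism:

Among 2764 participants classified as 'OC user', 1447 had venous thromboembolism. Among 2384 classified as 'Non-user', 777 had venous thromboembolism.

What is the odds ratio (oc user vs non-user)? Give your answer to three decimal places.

From the description: a = 1447, b = 1317, c = 777, d = 1607.
OR = (a·d)/(b·c) = (1447 × 1607) / (1317 × 777) = 2325329 / 1023309 = 2.27236
The odds of venous thromboembolism are about 2.27 times as high in the oc user group.

2.272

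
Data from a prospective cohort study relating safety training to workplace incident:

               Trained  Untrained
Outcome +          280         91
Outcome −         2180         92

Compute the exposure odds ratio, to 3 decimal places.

0.130

Reading the table with exposure as columns: a = 280 (Trained, case), b = 2180 (Trained, non-case), c = 91 (Untrained, case), d = 92.
OR = (a·d)/(b·c) = (280 × 92) / (2180 × 91) = 25760 / 198380 = 0.12985
Exposure is associated with lower odds of workplace incident (OR = 0.13 < 1).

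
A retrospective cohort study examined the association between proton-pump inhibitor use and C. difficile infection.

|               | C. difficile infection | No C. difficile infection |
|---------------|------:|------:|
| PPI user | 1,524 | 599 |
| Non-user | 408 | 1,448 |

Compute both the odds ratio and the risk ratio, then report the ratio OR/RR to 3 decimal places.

Cells: a = 1524, b = 599, c = 408, d = 1448.
OR = (1524·1448)/(599·408) = 2206752/244392 = 9.02956
Risk in exposed = 1524/2123 = 0.71785; risk in unexposed = 408/1856 = 0.21983; RR = 3.26552
OR/RR = 9.02956 / 3.26552 = 2.76512
The outcome is not rare, so the OR lies further from 1 than the RR.

2.765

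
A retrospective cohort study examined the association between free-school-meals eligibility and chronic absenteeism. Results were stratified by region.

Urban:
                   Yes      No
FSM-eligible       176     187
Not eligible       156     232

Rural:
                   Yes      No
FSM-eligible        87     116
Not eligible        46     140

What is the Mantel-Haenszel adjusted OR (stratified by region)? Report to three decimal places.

OR_MH = Σ(aᵢdᵢ/nᵢ) / Σ(bᵢcᵢ/nᵢ), where nᵢ is the stratum total.
Stratum 1 (Urban): n = 751; a·d/n = 176·232/751 = 54.3702; b·c/n = 187·156/751 = 38.8442
Stratum 2 (Rural): n = 389; a·d/n = 87·140/389 = 31.3111; b·c/n = 116·46/389 = 13.7172
OR_MH = (54.3702 + 31.3111) / (38.8442 + 13.7172) = 85.6812 / 52.5614 = 1.63012

1.630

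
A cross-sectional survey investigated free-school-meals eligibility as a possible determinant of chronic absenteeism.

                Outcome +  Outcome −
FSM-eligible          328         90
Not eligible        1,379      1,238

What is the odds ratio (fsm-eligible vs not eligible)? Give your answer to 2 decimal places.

3.27

Cells: a = 328, b = 90, c = 1379, d = 1238.
OR = (a·d)/(b·c) = (328 × 1238) / (90 × 1379) = 406064 / 124110 = 3.27181
The odds of chronic absenteeism are about 3.27 times as high in the fsm-eligible group.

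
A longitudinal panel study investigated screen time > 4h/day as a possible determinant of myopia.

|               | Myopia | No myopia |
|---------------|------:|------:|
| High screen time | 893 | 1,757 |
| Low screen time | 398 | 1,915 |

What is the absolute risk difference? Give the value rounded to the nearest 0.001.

0.165

Cells: a = 893, b = 1757, c = 398, d = 1915.
Risk in exposed = 893/2650 = 0.336981; risk in unexposed = 398/2313 = 0.172071.
Risk difference = 0.336981 − 0.172071 = 0.164910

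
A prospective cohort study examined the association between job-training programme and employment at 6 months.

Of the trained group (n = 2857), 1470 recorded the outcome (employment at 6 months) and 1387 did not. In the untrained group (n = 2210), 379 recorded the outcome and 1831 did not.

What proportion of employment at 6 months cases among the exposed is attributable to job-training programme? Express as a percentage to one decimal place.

66.7

From the description: a = 1470, b = 1387, c = 379, d = 1831.
Risk in exposed = 1470/2857 = 0.51453; risk in unexposed = 379/2210 = 0.17149.
RR = 0.51453/0.17149 = 3.00027
AR% = (RR − 1)/RR × 100 = (3.00027 − 1)/3.00027 × 100 = 66.6697%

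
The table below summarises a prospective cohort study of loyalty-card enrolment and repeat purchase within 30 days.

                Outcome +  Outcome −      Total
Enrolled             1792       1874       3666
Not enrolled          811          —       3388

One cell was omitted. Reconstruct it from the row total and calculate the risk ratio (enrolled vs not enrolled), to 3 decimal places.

The missing cell is in the unexposed row: 3388 − 811 = 2577.
So a = 1792, b = 1874, c = 811, d = 2577.
RR = [a/(a+b)] / [c/(c+d)] = (1792/3666) / (811/3388) = 0.48882/0.23937 = 2.04206

2.042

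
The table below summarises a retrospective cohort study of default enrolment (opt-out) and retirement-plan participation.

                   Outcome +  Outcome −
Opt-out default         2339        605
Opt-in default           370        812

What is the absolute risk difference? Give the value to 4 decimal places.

Cells: a = 2339, b = 605, c = 370, d = 812.
Risk in exposed = 2339/2944 = 0.794497; risk in unexposed = 370/1182 = 0.313029.
Risk difference = 0.794497 − 0.313029 = 0.481469

0.4815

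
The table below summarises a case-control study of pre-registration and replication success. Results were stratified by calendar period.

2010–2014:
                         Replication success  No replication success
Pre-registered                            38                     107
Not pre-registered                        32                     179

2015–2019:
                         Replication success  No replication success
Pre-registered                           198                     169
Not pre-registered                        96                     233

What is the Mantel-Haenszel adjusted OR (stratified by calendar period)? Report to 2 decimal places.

OR_MH = Σ(aᵢdᵢ/nᵢ) / Σ(bᵢcᵢ/nᵢ), where nᵢ is the stratum total.
Stratum 1 (2010–2014): n = 356; a·d/n = 38·179/356 = 19.1067; b·c/n = 107·32/356 = 9.6180
Stratum 2 (2015–2019): n = 696; a·d/n = 198·233/696 = 66.2845; b·c/n = 169·96/696 = 23.3103
OR_MH = (19.1067 + 66.2845) / (9.6180 + 23.3103) = 85.3912 / 32.9283 = 2.59325

2.59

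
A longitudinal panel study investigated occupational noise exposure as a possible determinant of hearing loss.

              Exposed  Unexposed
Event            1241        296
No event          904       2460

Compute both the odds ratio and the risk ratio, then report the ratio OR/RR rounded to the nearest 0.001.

Reading the table with exposure as columns: a = 1241 (Exposed, case), b = 904 (Exposed, non-case), c = 296 (Unexposed, case), d = 2460.
OR = (1241·2460)/(904·296) = 3052860/267584 = 11.40898
Risk in exposed = 1241/2145 = 0.57855; risk in unexposed = 296/2756 = 0.10740; RR = 5.38681
OR/RR = 11.40898 / 5.38681 = 2.11795
The outcome is not rare, so the OR lies further from 1 than the RR.

2.118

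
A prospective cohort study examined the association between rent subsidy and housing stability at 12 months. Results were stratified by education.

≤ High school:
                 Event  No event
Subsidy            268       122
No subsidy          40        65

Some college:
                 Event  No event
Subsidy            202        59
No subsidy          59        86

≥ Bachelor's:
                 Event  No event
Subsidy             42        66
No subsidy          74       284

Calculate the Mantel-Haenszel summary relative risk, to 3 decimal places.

1.862

RR_MH = Σ(aᵢ·n₀ᵢ/nᵢ) / Σ(cᵢ·n₁ᵢ/nᵢ), with n₁ᵢ = aᵢ+bᵢ (exposed), n₀ᵢ = cᵢ+dᵢ (unexposed), nᵢ = n₁ᵢ+n₀ᵢ.
Stratum 1 (≤ High school): n₁ = 390, n₀ = 105, n = 495; a·n₀/n = 268·105/495 = 56.8485; c·n₁/n = 40·390/495 = 31.5152
Stratum 2 (Some college): n₁ = 261, n₀ = 145, n = 406; a·n₀/n = 202·145/406 = 72.1429; c·n₁/n = 59·261/406 = 37.9286
Stratum 3 (≥ Bachelor's): n₁ = 108, n₀ = 358, n = 466; a·n₀/n = 42·358/466 = 32.2661; c·n₁/n = 74·108/466 = 17.1502
RR_MH = (56.8485 + 72.1429 + 32.2661) / (31.5152 + 37.9286 + 17.1502) = 161.2574 / 86.5939 = 1.86223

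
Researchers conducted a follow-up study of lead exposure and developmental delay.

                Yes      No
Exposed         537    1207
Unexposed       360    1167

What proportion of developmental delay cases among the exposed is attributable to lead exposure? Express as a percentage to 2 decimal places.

Cells: a = 537, b = 1207, c = 360, d = 1167.
Risk in exposed = 537/1744 = 0.30791; risk in unexposed = 360/1527 = 0.23576.
RR = 0.30791/0.23576 = 1.30606
AR% = (RR − 1)/RR × 100 = (1.30606 − 1)/1.30606 × 100 = 23.4341%

23.43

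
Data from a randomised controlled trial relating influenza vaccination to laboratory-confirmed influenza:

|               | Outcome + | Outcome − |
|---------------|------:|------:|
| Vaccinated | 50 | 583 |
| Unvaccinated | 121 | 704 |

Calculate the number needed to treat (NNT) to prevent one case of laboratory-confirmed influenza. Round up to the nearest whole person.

Risk in treated group = 50/633 = 0.07899; risk in control = 121/825 = 0.14667.
Absolute risk reduction = 0.14667 − 0.07899 = 0.06768
NNT = 1 / ARR = 1 / 0.06768 = 14.776 → round up → 15

15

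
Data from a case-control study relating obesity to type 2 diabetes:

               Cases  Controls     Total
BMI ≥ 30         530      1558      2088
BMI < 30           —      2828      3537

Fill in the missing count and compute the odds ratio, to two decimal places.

1.36

The missing cell is in the unexposed row: 3537 − 2828 = 709.
So a = 530, b = 1558, c = 709, d = 2828.
OR = (a·d)/(b·c) = (530 × 2828) / (1558 × 709) = 1498840 / 1104622 = 1.35688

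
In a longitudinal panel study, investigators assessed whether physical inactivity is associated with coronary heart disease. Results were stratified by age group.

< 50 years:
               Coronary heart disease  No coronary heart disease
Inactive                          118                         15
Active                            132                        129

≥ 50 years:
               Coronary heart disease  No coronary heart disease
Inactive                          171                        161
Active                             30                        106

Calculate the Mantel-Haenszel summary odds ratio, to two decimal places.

OR_MH = Σ(aᵢdᵢ/nᵢ) / Σ(bᵢcᵢ/nᵢ), where nᵢ is the stratum total.
Stratum 1 (< 50 years): n = 394; a·d/n = 118·129/394 = 38.6345; b·c/n = 15·132/394 = 5.0254
Stratum 2 (≥ 50 years): n = 468; a·d/n = 171·106/468 = 38.7308; b·c/n = 161·30/468 = 10.3205
OR_MH = (38.6345 + 38.7308) / (5.0254 + 10.3205) = 77.3653 / 15.3459 = 5.04143

5.04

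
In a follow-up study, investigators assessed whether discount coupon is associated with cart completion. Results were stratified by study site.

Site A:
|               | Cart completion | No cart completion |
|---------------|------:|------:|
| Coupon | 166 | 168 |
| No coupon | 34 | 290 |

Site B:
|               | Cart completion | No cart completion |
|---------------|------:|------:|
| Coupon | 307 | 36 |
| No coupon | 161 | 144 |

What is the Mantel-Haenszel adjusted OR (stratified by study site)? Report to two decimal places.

8.02

OR_MH = Σ(aᵢdᵢ/nᵢ) / Σ(bᵢcᵢ/nᵢ), where nᵢ is the stratum total.
Stratum 1 (Site A): n = 658; a·d/n = 166·290/658 = 73.1611; b·c/n = 168·34/658 = 8.6809
Stratum 2 (Site B): n = 648; a·d/n = 307·144/648 = 68.2222; b·c/n = 36·161/648 = 8.9444
OR_MH = (73.1611 + 68.2222) / (8.6809 + 8.9444) = 141.3833 / 17.6253 = 8.02161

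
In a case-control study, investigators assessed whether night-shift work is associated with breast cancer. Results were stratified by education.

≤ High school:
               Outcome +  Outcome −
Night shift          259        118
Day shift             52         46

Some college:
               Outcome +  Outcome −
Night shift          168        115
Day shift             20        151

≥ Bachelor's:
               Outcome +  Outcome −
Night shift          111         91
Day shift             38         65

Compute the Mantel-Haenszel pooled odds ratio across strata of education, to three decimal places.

OR_MH = Σ(aᵢdᵢ/nᵢ) / Σ(bᵢcᵢ/nᵢ), where nᵢ is the stratum total.
Stratum 1 (≤ High school): n = 475; a·d/n = 259·46/475 = 25.0821; b·c/n = 118·52/475 = 12.9179
Stratum 2 (Some college): n = 454; a·d/n = 168·151/454 = 55.8767; b·c/n = 115·20/454 = 5.0661
Stratum 3 (≥ Bachelor's): n = 305; a·d/n = 111·65/305 = 23.6557; b·c/n = 91·38/305 = 11.3377
OR_MH = (25.0821 + 55.8767 + 23.6557) / (12.9179 + 5.0661 + 11.3377) = 104.6145 / 29.3217 = 3.56782

3.568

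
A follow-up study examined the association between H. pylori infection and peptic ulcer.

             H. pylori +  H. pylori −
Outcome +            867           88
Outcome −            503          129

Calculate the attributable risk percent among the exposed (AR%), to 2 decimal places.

35.92

Reading the table with exposure as columns: a = 867 (H. pylori +, case), b = 503 (H. pylori +, non-case), c = 88 (H. pylori −, case), d = 129.
Risk in exposed = 867/1370 = 0.63285; risk in unexposed = 88/217 = 0.40553.
RR = 0.63285/0.40553 = 1.56054
AR% = (RR − 1)/RR × 100 = (1.56054 − 1)/1.56054 × 100 = 35.9197%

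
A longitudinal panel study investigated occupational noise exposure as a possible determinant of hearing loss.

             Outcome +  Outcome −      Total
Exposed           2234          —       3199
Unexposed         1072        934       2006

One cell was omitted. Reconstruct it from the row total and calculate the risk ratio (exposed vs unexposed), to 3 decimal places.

The missing cell is in the exposed row: 3199 − 2234 = 965.
So a = 2234, b = 965, c = 1072, d = 934.
RR = [a/(a+b)] / [c/(c+d)] = (2234/3199) / (1072/2006) = 0.69834/0.53440 = 1.30679

1.307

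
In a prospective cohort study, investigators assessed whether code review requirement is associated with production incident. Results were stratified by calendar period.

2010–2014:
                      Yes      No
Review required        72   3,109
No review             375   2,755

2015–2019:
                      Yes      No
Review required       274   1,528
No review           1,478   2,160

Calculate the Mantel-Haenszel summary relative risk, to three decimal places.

RR_MH = Σ(aᵢ·n₀ᵢ/nᵢ) / Σ(cᵢ·n₁ᵢ/nᵢ), with n₁ᵢ = aᵢ+bᵢ (exposed), n₀ᵢ = cᵢ+dᵢ (unexposed), nᵢ = n₁ᵢ+n₀ᵢ.
Stratum 1 (2010–2014): n₁ = 3181, n₀ = 3130, n = 6311; a·n₀/n = 72·3130/6311 = 35.7091; c·n₁/n = 375·3181/6311 = 189.0152
Stratum 2 (2015–2019): n₁ = 1802, n₀ = 3638, n = 5440; a·n₀/n = 274·3638/5440 = 183.2375; c·n₁/n = 1478·1802/5440 = 489.5875
RR_MH = (35.7091 + 183.2375) / (189.0152 + 489.5875) = 218.9466 / 678.6027 = 0.32264

0.323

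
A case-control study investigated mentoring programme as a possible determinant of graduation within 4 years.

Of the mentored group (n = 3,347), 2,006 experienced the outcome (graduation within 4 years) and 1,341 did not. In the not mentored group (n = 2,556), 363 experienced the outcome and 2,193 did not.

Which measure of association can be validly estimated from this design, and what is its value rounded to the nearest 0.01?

From the description: a = 2006, b = 1341, c = 363, d = 2193.
This is a case-control study: participants were sampled on outcome status, so risks in the source population cannot be estimated directly — relative risk is not valid here. The odds ratio is the appropriate measure.
OR = (a·d)/(b·c) = (2006 × 2193) / (1341 × 363) = 4399158 / 486783 = 9.03721

9.04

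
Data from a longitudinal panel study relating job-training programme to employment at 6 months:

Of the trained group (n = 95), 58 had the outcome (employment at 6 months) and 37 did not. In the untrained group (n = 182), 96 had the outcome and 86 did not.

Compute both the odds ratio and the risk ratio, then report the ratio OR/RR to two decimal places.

From the description: a = 58, b = 37, c = 96, d = 86.
OR = (58·86)/(37·96) = 4988/3552 = 1.40428
Risk in exposed = 58/95 = 0.61053; risk in unexposed = 96/182 = 0.52747; RR = 1.15746
OR/RR = 1.40428 / 1.15746 = 1.21325
The outcome is not rare, so the OR lies further from 1 than the RR.

1.21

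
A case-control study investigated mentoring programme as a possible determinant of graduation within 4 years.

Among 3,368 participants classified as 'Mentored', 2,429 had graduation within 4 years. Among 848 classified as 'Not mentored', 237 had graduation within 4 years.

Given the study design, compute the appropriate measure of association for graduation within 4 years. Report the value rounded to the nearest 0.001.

6.669

From the description: a = 2429, b = 939, c = 237, d = 611.
This is a case-control study: participants were sampled on outcome status, so risks in the source population cannot be estimated directly — relative risk is not valid here. The odds ratio is the appropriate measure.
OR = (a·d)/(b·c) = (2429 × 611) / (939 × 237) = 1484119 / 222543 = 6.66891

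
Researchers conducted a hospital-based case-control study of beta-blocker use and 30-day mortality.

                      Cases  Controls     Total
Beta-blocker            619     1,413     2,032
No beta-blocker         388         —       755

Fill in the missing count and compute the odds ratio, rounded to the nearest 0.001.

0.414

The missing cell is in the unexposed row: 755 − 388 = 367.
So a = 619, b = 1413, c = 388, d = 367.
OR = (a·d)/(b·c) = (619 × 367) / (1413 × 388) = 227173 / 548244 = 0.41436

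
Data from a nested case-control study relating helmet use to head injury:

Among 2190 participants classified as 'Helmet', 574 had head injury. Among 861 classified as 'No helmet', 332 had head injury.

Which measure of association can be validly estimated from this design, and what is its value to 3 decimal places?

0.566

From the description: a = 574, b = 1616, c = 332, d = 529.
This is a nested case-control study: participants were sampled on outcome status, so risks in the source population cannot be estimated directly — relative risk is not valid here. The odds ratio is the appropriate measure.
OR = (a·d)/(b·c) = (574 × 529) / (1616 × 332) = 303646 / 536512 = 0.56596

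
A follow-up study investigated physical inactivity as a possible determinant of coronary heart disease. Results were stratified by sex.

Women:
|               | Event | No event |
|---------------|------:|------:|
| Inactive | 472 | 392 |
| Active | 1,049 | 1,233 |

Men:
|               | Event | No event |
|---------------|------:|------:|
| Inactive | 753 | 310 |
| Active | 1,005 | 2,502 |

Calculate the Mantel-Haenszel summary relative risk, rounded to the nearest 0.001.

1.763

RR_MH = Σ(aᵢ·n₀ᵢ/nᵢ) / Σ(cᵢ·n₁ᵢ/nᵢ), with n₁ᵢ = aᵢ+bᵢ (exposed), n₀ᵢ = cᵢ+dᵢ (unexposed), nᵢ = n₁ᵢ+n₀ᵢ.
Stratum 1 (Women): n₁ = 864, n₀ = 2282, n = 3146; a·n₀/n = 472·2282/3146 = 342.3725; c·n₁/n = 1049·864/3146 = 288.0915
Stratum 2 (Men): n₁ = 1063, n₀ = 3507, n = 4570; a·n₀/n = 753·3507/4570 = 577.8492; c·n₁/n = 1005·1063/4570 = 233.7670
RR_MH = (342.3725 + 577.8492) / (288.0915 + 233.7670) = 920.2218 / 521.8585 = 1.76335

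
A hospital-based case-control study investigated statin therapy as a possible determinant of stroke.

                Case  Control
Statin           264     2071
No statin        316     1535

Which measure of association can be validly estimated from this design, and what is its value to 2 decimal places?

Cells: a = 264, b = 2071, c = 316, d = 1535.
This is a hospital-based case-control study: participants were sampled on outcome status, so risks in the source population cannot be estimated directly — relative risk is not valid here. The odds ratio is the appropriate measure.
OR = (a·d)/(b·c) = (264 × 1535) / (2071 × 316) = 405240 / 654436 = 0.61922

0.62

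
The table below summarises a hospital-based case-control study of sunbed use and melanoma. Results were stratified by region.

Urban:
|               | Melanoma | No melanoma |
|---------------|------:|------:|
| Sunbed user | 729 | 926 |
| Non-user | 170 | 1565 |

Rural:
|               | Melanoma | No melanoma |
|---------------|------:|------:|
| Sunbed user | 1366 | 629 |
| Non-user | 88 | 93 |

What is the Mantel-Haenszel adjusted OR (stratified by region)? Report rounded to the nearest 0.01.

5.49

OR_MH = Σ(aᵢdᵢ/nᵢ) / Σ(bᵢcᵢ/nᵢ), where nᵢ is the stratum total.
Stratum 1 (Urban): n = 3390; a·d/n = 729·1565/3390 = 336.5442; b·c/n = 926·170/3390 = 46.4366
Stratum 2 (Rural): n = 2176; a·d/n = 1366·93/2176 = 58.3814; b·c/n = 629·88/2176 = 25.4375
OR_MH = (336.5442 + 58.3814) / (46.4366 + 25.4375) = 394.9257 / 71.8741 = 5.49469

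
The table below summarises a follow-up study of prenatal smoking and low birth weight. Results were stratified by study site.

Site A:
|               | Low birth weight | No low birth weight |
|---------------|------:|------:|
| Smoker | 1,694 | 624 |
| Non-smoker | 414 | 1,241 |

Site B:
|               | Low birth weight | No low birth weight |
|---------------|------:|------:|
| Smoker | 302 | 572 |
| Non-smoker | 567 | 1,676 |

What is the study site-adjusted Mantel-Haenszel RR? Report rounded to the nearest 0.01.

2.30

RR_MH = Σ(aᵢ·n₀ᵢ/nᵢ) / Σ(cᵢ·n₁ᵢ/nᵢ), with n₁ᵢ = aᵢ+bᵢ (exposed), n₀ᵢ = cᵢ+dᵢ (unexposed), nᵢ = n₁ᵢ+n₀ᵢ.
Stratum 1 (Site A): n₁ = 2318, n₀ = 1655, n = 3973; a·n₀/n = 1694·1655/3973 = 705.6557; c·n₁/n = 414·2318/3973 = 241.5434
Stratum 2 (Site B): n₁ = 874, n₀ = 2243, n = 3117; a·n₀/n = 302·2243/3117 = 217.3199; c·n₁/n = 567·874/3117 = 158.9856
RR_MH = (705.6557 + 217.3199) / (241.5434 + 158.9856) = 922.9755 / 400.5290 = 2.30439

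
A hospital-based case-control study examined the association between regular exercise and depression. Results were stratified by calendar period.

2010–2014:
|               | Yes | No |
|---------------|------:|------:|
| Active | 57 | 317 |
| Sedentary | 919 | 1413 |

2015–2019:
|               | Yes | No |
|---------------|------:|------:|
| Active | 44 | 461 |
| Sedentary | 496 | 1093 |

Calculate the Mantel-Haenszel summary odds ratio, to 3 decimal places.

OR_MH = Σ(aᵢdᵢ/nᵢ) / Σ(bᵢcᵢ/nᵢ), where nᵢ is the stratum total.
Stratum 1 (2010–2014): n = 2706; a·d/n = 57·1413/2706 = 29.7639; b·c/n = 317·919/2706 = 107.6582
Stratum 2 (2015–2019): n = 2094; a·d/n = 44·1093/2094 = 22.9666; b·c/n = 461·496/2094 = 109.1958
OR_MH = (29.7639 + 22.9666) / (107.6582 + 109.1958) = 52.7304 / 216.8540 = 0.24316

0.243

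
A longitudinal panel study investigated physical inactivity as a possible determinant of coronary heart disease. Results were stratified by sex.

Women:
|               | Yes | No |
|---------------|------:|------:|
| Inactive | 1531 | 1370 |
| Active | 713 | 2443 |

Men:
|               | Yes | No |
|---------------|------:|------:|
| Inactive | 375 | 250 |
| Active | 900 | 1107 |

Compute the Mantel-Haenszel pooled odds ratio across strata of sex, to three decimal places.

OR_MH = Σ(aᵢdᵢ/nᵢ) / Σ(bᵢcᵢ/nᵢ), where nᵢ is the stratum total.
Stratum 1 (Women): n = 6057; a·d/n = 1531·2443/6057 = 617.5059; b·c/n = 1370·713/6057 = 161.2696
Stratum 2 (Men): n = 2632; a·d/n = 375·1107/2632 = 157.7223; b·c/n = 250·900/2632 = 85.4863
OR_MH = (617.5059 + 157.7223) / (161.2696 + 85.4863) = 775.2281 / 246.7559 = 3.14168

3.142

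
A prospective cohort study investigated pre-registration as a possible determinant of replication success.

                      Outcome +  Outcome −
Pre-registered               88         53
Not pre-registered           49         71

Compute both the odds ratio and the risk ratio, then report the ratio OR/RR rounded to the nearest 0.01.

1.57

Cells: a = 88, b = 53, c = 49, d = 71.
OR = (88·71)/(53·49) = 6248/2597 = 2.40585
Risk in exposed = 88/141 = 0.62411; risk in unexposed = 49/120 = 0.40833; RR = 1.52844
OR/RR = 2.40585 / 1.52844 = 1.57406
The outcome is not rare, so the OR lies further from 1 than the RR.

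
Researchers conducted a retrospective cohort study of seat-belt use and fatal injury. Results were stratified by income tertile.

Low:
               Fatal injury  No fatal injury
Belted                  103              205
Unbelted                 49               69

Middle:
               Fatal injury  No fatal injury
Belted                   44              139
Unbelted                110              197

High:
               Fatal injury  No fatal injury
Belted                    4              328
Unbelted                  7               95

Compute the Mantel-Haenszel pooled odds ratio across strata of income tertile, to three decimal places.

0.587

OR_MH = Σ(aᵢdᵢ/nᵢ) / Σ(bᵢcᵢ/nᵢ), where nᵢ is the stratum total.
Stratum 1 (Low): n = 426; a·d/n = 103·69/426 = 16.6831; b·c/n = 205·49/426 = 23.5798
Stratum 2 (Middle): n = 490; a·d/n = 44·197/490 = 17.6898; b·c/n = 139·110/490 = 31.2041
Stratum 3 (High): n = 434; a·d/n = 4·95/434 = 0.8756; b·c/n = 328·7/434 = 5.2903
OR_MH = (16.6831 + 17.6898 + 0.8756) / (23.5798 + 31.2041 + 5.2903) = 35.2485 / 60.0742 = 0.58675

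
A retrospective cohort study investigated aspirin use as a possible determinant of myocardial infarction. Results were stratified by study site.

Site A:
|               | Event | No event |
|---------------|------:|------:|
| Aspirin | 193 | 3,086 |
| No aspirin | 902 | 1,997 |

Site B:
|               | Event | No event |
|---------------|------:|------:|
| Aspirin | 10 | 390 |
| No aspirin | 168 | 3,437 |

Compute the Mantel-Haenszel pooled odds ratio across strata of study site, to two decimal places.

OR_MH = Σ(aᵢdᵢ/nᵢ) / Σ(bᵢcᵢ/nᵢ), where nᵢ is the stratum total.
Stratum 1 (Site A): n = 6178; a·d/n = 193·1997/6178 = 62.3860; b·c/n = 3086·902/6178 = 450.5620
Stratum 2 (Site B): n = 4005; a·d/n = 10·3437/4005 = 8.5818; b·c/n = 390·168/4005 = 16.3596
OR_MH = (62.3860 + 8.5818) / (450.5620 + 16.3596) = 70.9678 / 466.9215 = 0.15199

0.15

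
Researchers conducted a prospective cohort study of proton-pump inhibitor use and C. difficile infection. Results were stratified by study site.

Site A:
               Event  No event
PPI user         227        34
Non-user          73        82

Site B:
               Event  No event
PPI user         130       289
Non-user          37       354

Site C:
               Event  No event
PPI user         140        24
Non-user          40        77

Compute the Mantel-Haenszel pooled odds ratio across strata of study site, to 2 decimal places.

6.20

OR_MH = Σ(aᵢdᵢ/nᵢ) / Σ(bᵢcᵢ/nᵢ), where nᵢ is the stratum total.
Stratum 1 (Site A): n = 416; a·d/n = 227·82/416 = 44.7452; b·c/n = 34·73/416 = 5.9663
Stratum 2 (Site B): n = 810; a·d/n = 130·354/810 = 56.8148; b·c/n = 289·37/810 = 13.2012
Stratum 3 (Site C): n = 281; a·d/n = 140·77/281 = 38.3630; b·c/n = 24·40/281 = 3.4164
OR_MH = (44.7452 + 56.8148 + 38.3630) / (5.9663 + 13.2012 + 3.4164) = 139.9230 / 22.5840 = 6.19568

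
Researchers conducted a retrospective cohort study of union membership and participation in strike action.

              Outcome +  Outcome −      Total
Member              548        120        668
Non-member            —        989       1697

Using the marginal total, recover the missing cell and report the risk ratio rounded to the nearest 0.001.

The missing cell is in the unexposed row: 1697 − 989 = 708.
So a = 548, b = 120, c = 708, d = 989.
RR = [a/(a+b)] / [c/(c+d)] = (548/668) / (708/1697) = 0.82036/0.41721 = 1.96631

1.966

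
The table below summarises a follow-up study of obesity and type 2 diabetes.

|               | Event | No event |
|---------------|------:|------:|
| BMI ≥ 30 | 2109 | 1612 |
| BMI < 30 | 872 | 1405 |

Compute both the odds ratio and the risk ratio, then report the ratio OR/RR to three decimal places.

Cells: a = 2109, b = 1612, c = 872, d = 1405.
OR = (2109·1405)/(1612·872) = 2963145/1405664 = 2.10800
Risk in exposed = 2109/3721 = 0.56678; risk in unexposed = 872/2277 = 0.38296; RR = 1.48001
OR/RR = 2.10800 / 1.48001 = 1.42432
The outcome is not rare, so the OR lies further from 1 than the RR.

1.424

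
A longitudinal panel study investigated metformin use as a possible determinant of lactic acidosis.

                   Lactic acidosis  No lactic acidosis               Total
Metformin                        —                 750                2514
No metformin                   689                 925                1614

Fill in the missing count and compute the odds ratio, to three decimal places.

The missing cell is in the exposed row: 2514 − 750 = 1764.
So a = 1764, b = 750, c = 689, d = 925.
OR = (a·d)/(b·c) = (1764 × 925) / (750 × 689) = 1631700 / 516750 = 3.15762

3.158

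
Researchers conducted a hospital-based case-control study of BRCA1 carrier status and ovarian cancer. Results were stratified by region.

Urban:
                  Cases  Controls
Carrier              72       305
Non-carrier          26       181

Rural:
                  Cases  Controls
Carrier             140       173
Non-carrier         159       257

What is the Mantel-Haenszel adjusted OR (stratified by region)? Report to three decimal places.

1.397

OR_MH = Σ(aᵢdᵢ/nᵢ) / Σ(bᵢcᵢ/nᵢ), where nᵢ is the stratum total.
Stratum 1 (Urban): n = 584; a·d/n = 72·181/584 = 22.3151; b·c/n = 305·26/584 = 13.5788
Stratum 2 (Rural): n = 729; a·d/n = 140·257/729 = 49.3553; b·c/n = 173·159/729 = 37.7325
OR_MH = (22.3151 + 49.3553) / (13.5788 + 37.7325) = 71.6703 / 51.3113 = 1.39678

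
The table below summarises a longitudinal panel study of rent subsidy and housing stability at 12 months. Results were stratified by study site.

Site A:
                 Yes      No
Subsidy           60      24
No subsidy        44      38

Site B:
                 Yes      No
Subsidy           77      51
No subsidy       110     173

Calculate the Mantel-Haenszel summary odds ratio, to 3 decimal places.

OR_MH = Σ(aᵢdᵢ/nᵢ) / Σ(bᵢcᵢ/nᵢ), where nᵢ is the stratum total.
Stratum 1 (Site A): n = 166; a·d/n = 60·38/166 = 13.7349; b·c/n = 24·44/166 = 6.3614
Stratum 2 (Site B): n = 411; a·d/n = 77·173/411 = 32.4112; b·c/n = 51·110/411 = 13.6496
OR_MH = (13.7349 + 32.4112) / (6.3614 + 13.6496) = 46.1461 / 20.0111 = 2.30603

2.306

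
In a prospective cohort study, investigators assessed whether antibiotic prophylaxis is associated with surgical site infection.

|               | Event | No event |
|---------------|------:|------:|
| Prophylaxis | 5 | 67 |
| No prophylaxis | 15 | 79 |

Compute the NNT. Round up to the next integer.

Risk in treated group = 5/72 = 0.06944; risk in control = 15/94 = 0.15957.
Absolute risk reduction = 0.15957 − 0.06944 = 0.09013
NNT = 1 / ARR = 1 / 0.09013 = 11.095 → round up → 12

12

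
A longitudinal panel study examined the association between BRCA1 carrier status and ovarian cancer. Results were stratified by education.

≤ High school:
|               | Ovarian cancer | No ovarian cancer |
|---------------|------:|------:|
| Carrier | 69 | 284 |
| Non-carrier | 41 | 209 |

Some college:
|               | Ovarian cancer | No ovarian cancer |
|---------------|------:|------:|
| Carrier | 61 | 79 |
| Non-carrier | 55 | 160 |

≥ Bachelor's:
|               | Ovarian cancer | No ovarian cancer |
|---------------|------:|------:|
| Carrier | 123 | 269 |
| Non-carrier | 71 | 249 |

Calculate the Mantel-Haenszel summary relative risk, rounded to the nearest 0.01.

1.43

RR_MH = Σ(aᵢ·n₀ᵢ/nᵢ) / Σ(cᵢ·n₁ᵢ/nᵢ), with n₁ᵢ = aᵢ+bᵢ (exposed), n₀ᵢ = cᵢ+dᵢ (unexposed), nᵢ = n₁ᵢ+n₀ᵢ.
Stratum 1 (≤ High school): n₁ = 353, n₀ = 250, n = 603; a·n₀/n = 69·250/603 = 28.6070; c·n₁/n = 41·353/603 = 24.0017
Stratum 2 (Some college): n₁ = 140, n₀ = 215, n = 355; a·n₀/n = 61·215/355 = 36.9437; c·n₁/n = 55·140/355 = 21.6901
Stratum 3 (≥ Bachelor's): n₁ = 392, n₀ = 320, n = 712; a·n₀/n = 123·320/712 = 55.2809; c·n₁/n = 71·392/712 = 39.0899
RR_MH = (28.6070 + 36.9437 + 55.2809) / (24.0017 + 21.6901 + 39.0899) = 120.8315 / 84.7817 = 1.42521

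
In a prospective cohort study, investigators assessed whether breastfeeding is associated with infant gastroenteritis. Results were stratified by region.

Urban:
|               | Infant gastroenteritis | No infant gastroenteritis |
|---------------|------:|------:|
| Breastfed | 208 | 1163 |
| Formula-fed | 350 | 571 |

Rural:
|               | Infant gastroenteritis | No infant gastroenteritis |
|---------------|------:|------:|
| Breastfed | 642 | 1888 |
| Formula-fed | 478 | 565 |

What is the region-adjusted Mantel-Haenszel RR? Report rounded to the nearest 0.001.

RR_MH = Σ(aᵢ·n₀ᵢ/nᵢ) / Σ(cᵢ·n₁ᵢ/nᵢ), with n₁ᵢ = aᵢ+bᵢ (exposed), n₀ᵢ = cᵢ+dᵢ (unexposed), nᵢ = n₁ᵢ+n₀ᵢ.
Stratum 1 (Urban): n₁ = 1371, n₀ = 921, n = 2292; a·n₀/n = 208·921/2292 = 83.5812; c·n₁/n = 350·1371/2292 = 209.3586
Stratum 2 (Rural): n₁ = 2530, n₀ = 1043, n = 3573; a·n₀/n = 642·1043/3573 = 187.4072; c·n₁/n = 478·2530/3573 = 338.4663
RR_MH = (83.5812 + 187.4072) / (209.3586 + 338.4663) = 270.9884 / 547.8249 = 0.49466

0.495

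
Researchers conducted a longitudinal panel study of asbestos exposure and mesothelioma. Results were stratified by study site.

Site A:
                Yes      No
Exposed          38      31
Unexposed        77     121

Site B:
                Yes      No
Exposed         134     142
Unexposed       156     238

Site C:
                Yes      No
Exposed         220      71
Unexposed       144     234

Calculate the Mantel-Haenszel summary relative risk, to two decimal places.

RR_MH = Σ(aᵢ·n₀ᵢ/nᵢ) / Σ(cᵢ·n₁ᵢ/nᵢ), with n₁ᵢ = aᵢ+bᵢ (exposed), n₀ᵢ = cᵢ+dᵢ (unexposed), nᵢ = n₁ᵢ+n₀ᵢ.
Stratum 1 (Site A): n₁ = 69, n₀ = 198, n = 267; a·n₀/n = 38·198/267 = 28.1798; c·n₁/n = 77·69/267 = 19.8989
Stratum 2 (Site B): n₁ = 276, n₀ = 394, n = 670; a·n₀/n = 134·394/670 = 78.8000; c·n₁/n = 156·276/670 = 64.2627
Stratum 3 (Site C): n₁ = 291, n₀ = 378, n = 669; a·n₀/n = 220·378/669 = 124.3049; c·n₁/n = 144·291/669 = 62.6368
RR_MH = (28.1798 + 78.8000 + 124.3049) / (19.8989 + 64.2627 + 62.6368) = 231.2847 / 146.7983 = 1.57553

1.58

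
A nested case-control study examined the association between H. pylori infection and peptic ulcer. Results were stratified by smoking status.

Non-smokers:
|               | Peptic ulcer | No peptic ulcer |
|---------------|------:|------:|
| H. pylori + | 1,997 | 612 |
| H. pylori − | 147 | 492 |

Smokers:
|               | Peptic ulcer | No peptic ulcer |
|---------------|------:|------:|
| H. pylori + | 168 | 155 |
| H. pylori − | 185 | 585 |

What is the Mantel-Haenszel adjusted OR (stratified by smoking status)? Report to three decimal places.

OR_MH = Σ(aᵢdᵢ/nᵢ) / Σ(bᵢcᵢ/nᵢ), where nᵢ is the stratum total.
Stratum 1 (Non-smokers): n = 3248; a·d/n = 1997·492/3248 = 302.5012; b·c/n = 612·147/3248 = 27.6983
Stratum 2 (Smokers): n = 1093; a·d/n = 168·585/1093 = 89.9177; b·c/n = 155·185/1093 = 26.2351
OR_MH = (302.5012 + 89.9177) / (27.6983 + 26.2351) = 392.4189 / 53.9334 = 7.27599

7.276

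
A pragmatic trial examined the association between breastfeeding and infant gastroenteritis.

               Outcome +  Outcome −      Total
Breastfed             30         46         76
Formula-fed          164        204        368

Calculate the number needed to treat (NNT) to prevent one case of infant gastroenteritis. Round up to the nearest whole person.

20

Risk in treated group = 30/76 = 0.39474; risk in control = 164/368 = 0.44565.
Absolute risk reduction = 0.44565 − 0.39474 = 0.05092
NNT = 1 / ARR = 1 / 0.05092 = 19.640 → round up → 20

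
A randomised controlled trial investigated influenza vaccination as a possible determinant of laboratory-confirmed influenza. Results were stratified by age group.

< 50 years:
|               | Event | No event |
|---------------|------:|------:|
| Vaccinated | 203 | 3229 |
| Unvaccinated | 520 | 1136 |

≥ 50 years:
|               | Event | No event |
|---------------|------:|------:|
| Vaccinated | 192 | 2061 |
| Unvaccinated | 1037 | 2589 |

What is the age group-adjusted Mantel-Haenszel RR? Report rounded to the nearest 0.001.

0.247

RR_MH = Σ(aᵢ·n₀ᵢ/nᵢ) / Σ(cᵢ·n₁ᵢ/nᵢ), with n₁ᵢ = aᵢ+bᵢ (exposed), n₀ᵢ = cᵢ+dᵢ (unexposed), nᵢ = n₁ᵢ+n₀ᵢ.
Stratum 1 (< 50 years): n₁ = 3432, n₀ = 1656, n = 5088; a·n₀/n = 203·1656/5088 = 66.0708; c·n₁/n = 520·3432/5088 = 350.7547
Stratum 2 (≥ 50 years): n₁ = 2253, n₀ = 3626, n = 5879; a·n₀/n = 192·3626/5879 = 118.4201; c·n₁/n = 1037·2253/5879 = 397.4079
RR_MH = (66.0708 + 118.4201) / (350.7547 + 397.4079) = 184.4909 / 748.1626 = 0.24659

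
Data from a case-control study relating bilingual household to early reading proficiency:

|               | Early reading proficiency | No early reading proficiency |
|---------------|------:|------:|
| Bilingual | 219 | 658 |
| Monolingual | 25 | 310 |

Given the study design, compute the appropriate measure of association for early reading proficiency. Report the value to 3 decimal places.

4.127

Cells: a = 219, b = 658, c = 25, d = 310.
This is a case-control study: participants were sampled on outcome status, so risks in the source population cannot be estimated directly — relative risk is not valid here. The odds ratio is the appropriate measure.
OR = (a·d)/(b·c) = (219 × 310) / (658 × 25) = 67890 / 16450 = 4.12705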